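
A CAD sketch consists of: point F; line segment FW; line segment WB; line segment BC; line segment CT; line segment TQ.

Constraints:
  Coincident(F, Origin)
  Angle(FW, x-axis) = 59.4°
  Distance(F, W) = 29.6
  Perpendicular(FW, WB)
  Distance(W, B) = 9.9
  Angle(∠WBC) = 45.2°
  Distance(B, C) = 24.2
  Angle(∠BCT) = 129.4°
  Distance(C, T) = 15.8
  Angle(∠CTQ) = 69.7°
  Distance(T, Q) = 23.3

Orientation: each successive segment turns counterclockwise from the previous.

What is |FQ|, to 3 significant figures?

37.2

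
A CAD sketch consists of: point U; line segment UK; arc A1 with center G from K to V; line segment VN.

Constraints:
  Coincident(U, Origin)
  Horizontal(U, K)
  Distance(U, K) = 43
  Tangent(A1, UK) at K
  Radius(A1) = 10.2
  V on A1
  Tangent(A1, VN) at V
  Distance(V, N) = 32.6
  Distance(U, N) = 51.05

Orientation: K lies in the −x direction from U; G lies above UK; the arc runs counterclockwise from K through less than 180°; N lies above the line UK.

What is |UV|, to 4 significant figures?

34.11

U is at the origin; U and K share the same y with |UK| = 43.0 and K on the −x side, so K = (-43.00, 0.000). A1 meets UK tangentially, so GK is at right angles to UK, so G = K + (0, 10.2) = (-43.00, 10.20). Since GV ⟂ VN (tangency), |GN| = √(10.2² + 32.6²) = 34.16 regardless of where V sits on A1. So N lies on both circle(U, 51.05) and circle(G, 34.16); the above-UK intersection is N = (-29.58, 41.61). V is the foot of the tangent from N: V = (-32.85, 9.175).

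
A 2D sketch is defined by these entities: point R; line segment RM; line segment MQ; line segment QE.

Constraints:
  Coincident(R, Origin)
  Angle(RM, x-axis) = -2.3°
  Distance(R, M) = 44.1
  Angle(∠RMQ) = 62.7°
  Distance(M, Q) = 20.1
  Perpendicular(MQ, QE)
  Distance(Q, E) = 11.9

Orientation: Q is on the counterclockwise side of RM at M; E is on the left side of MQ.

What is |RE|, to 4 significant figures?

27.29

R is at the origin; RM runs at -2.3° with length 44.1, so M = 44.1·(cos -2.3°, sin -2.3°) = (44.06, -1.770). ∠RMQ = 62.7°, so MQ runs at -2.3° + (180° − 62.7°) = 115.0° from the x-axis; with |MQ| = 20.1, Q = M + 20.1·(cos 115.0°, sin 115.0°) = (35.57, 16.45). The perpendicularity gives QE at right angles to MQ; with |QE| = 11.9 on the left of MQ, E = Q + 11.9·(-0.9063, -0.4226) = (24.78, 11.42). Then |RE| = |E − R| = 27.29.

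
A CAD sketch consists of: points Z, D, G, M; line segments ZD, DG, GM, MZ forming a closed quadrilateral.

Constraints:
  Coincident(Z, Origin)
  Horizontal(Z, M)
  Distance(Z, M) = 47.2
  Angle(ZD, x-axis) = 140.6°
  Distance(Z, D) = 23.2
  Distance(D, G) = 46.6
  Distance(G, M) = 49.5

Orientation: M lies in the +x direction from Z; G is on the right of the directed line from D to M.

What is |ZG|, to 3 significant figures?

26.3

Checks: |DG| = 46.60 ✓; |GM| = 49.50 ✓.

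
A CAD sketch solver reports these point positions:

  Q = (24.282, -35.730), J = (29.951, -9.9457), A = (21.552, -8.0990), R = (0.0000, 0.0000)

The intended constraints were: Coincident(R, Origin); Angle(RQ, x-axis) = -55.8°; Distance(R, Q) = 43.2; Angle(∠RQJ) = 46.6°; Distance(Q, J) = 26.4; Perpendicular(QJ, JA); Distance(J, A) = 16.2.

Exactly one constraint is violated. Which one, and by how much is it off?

Distance(J, A) = 16.2 — off by 7.60.

R = (0.00, 0.00) ✓; RQ at -55.80° ✓; |RQ| = 43.20 ✓; ∠RQJ = 46.60° ✓; |QJ| = 26.40 ✓; ∠(QJ, JA) = 90.00° ✓; |JA| = 8.600 ✗.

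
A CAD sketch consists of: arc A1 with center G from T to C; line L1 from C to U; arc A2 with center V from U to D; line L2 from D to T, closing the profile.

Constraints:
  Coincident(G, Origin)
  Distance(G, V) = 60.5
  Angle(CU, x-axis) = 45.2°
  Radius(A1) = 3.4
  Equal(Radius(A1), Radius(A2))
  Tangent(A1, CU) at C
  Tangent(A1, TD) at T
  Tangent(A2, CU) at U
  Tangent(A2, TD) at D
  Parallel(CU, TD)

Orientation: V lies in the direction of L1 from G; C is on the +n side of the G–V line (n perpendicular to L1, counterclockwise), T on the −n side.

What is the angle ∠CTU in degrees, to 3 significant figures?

83.6°

The slot axis is L1's direction at 45.2°, so u = (cos 45.2°, sin 45.2°) = (0.705, 0.710) and n = (−sin 45.2°, cos 45.2°) = (-0.710, 0.705). G is at the origin and V lies 60.5 along u from G, so V = 60.5·u = (42.6, 42.9). Tangency of A1 to both parallel lines with radius 3.4 puts C and T at G ± 3.4·n: C = (-2.41, 2.40), T = (2.41, -2.40). Equal radii place U and D the same way about V: U = V + 3.4·n = (40.2, 45.3), D = V − 3.4·n = (45.0, 40.5). Then cos ∠CTU = TC·TU / (|TC||TU|), giving 83.6°.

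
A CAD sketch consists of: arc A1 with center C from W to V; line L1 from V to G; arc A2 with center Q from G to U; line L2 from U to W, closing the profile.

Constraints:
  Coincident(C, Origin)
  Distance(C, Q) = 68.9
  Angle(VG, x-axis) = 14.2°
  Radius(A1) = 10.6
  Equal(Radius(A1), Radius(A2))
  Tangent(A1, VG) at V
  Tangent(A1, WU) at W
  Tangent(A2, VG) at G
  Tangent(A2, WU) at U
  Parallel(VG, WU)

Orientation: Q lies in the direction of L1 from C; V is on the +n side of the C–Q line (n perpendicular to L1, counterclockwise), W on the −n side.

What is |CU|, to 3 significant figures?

69.7

The slot axis is L1's direction at 14.2°, so u = (cos 14.2°, sin 14.2°) = (0.969, 0.245) and n = (−sin 14.2°, cos 14.2°) = (-0.245, 0.969). C is at the origin and Q lies 68.9 along u from C, so Q = 68.9·u = (66.8, 16.9). Tangency of A1 to both parallel lines with radius 10.6 puts V and W at C ± 10.6·n: V = (-2.60, 10.3), W = (2.60, -10.3). Equal radii place G and U the same way about Q: G = Q + 10.6·n = (64.2, 27.2), U = Q − 10.6·n = (69.4, 6.63). Then |CU| = |U − C| = 69.7.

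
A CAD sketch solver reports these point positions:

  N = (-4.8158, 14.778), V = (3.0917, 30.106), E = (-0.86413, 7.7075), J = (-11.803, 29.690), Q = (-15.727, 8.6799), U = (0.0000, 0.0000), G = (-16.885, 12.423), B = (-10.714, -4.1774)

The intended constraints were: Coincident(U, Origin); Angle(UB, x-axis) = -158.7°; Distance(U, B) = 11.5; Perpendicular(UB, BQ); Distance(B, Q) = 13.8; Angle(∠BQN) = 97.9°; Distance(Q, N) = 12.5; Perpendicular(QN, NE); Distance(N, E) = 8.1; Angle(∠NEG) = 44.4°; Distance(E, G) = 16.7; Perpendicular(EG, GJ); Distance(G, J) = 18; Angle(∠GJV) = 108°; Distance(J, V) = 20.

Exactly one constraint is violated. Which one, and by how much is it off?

Distance(J, V) = 20 — off by 5.10.

U = (0.00, 0.00) ✓; UB at -158.7° ✓; |UB| = 11.50 ✓; ∠(UB, BQ) = 90.00° ✓; |BQ| = 13.80 ✓; ∠BQN = 97.90° ✓; |QN| = 12.50 ✓; ∠(QN, NE) = 90.00° ✓; |NE| = 8.100 ✓; ∠NEG = 44.40° ✓; |EG| = 16.70 ✓; ∠(EG, GJ) = 90.00° ✓; |GJ| = 18.00 ✓; ∠GJV = 108.0° ✓; |JV| = 14.90 ✗.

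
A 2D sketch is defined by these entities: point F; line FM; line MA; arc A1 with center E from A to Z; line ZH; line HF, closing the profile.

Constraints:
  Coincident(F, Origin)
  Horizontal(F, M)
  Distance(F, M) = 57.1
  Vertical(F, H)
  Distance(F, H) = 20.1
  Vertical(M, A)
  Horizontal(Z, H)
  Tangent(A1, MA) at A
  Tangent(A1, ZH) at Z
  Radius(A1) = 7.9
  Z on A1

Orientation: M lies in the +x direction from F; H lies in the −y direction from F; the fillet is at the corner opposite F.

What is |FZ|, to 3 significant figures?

53.1

The virtual corner opposite F is at (57.1, -20.1). A1 meets MA tangentially, so EA is at right angles to MA and the tangent condition forces EZ to be normal to ZH, with radius 7.9, so the center E sits 7.9 in from both sides at E = (49.2, -12.2). That places the tangent points at A = (57.1, -12.2) on MA and Z = (49.2, -20.1) on ZH. Then |FZ| = |Z − F| = 53.1.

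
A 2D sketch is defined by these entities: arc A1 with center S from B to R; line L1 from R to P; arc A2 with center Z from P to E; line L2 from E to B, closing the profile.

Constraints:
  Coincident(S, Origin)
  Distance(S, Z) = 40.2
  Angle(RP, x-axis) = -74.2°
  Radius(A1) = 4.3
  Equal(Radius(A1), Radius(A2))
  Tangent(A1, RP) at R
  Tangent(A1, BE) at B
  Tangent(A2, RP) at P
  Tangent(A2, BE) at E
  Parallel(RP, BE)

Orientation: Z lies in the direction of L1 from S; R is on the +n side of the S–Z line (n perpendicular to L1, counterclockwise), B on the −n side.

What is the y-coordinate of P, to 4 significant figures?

-37.51

Tangency of A1 to both parallel lines with radius 4.3 puts R and B at S ± 4.3·n: R = (4.138, 1.171), B = (-4.138, -1.171). Equal radii place P and E the same way about Z: P = Z + 4.3·n = (15.08, -37.51), E = Z − 4.3·n = (6.808, -39.85). So P.y = -37.51.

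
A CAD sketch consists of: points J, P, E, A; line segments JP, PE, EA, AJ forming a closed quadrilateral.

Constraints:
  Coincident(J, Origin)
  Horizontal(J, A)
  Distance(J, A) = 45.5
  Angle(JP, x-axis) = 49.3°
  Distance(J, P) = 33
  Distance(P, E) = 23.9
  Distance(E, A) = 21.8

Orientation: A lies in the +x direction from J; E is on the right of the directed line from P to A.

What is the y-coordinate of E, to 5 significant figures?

1.2213

Checks: |PE| = 23.90 ✓; |EA| = 21.80 ✓.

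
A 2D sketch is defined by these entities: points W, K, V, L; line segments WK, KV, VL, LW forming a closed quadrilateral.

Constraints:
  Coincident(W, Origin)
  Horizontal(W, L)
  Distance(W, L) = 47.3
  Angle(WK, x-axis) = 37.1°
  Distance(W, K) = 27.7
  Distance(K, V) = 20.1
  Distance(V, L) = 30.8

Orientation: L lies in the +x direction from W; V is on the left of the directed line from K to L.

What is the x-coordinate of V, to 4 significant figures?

37.77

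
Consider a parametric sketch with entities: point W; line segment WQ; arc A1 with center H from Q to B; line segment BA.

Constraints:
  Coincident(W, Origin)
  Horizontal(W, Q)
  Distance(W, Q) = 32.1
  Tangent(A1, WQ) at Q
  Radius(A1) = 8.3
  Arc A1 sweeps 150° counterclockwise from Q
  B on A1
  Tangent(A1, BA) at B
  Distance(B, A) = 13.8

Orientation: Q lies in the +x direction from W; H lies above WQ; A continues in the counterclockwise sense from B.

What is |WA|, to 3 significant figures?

33.0

On A1, Q sits at bearing -90° from H; a 150° counterclockwise sweep puts B at bearing 60°, so B = H + 8.3·(cos 60°, sin 60°) = (36.2, 15.5). Tangency of A1 to BA means the radius HB is perpendicular to BA, so BA runs along (−sin 60°, cos 60°); with |BA| = 13.8, A = (24.3, 22.4). Then |WA| = |A − W| = 33.0.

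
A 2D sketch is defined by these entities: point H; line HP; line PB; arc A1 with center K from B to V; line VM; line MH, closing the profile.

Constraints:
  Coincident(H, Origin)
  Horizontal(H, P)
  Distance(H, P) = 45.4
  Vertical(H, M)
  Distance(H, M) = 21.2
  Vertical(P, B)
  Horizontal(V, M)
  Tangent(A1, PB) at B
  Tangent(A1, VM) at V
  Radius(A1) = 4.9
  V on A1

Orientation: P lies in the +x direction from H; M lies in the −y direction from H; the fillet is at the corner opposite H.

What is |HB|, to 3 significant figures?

48.2

H is at the origin; HP is horizontal with |HP| = 45.4 and P on the +x side, so P = (45.4, 0.00). HM is vertical with |HM| = 21.2 and M on the −y side, so M = (0.00, -21.2). The virtual corner opposite H is at (45.4, -21.2). The tangent condition forces KB to be normal to PB and since A1 is tangent to VM there, KV ⟂ VM, with radius 4.9, so the center K sits 4.9 in from both sides at K = (40.5, -16.3). That places the tangent points at B = (45.4, -16.3) on PB and V = (40.5, -21.2) on VM. Then |HB| = |B − H| = 48.2.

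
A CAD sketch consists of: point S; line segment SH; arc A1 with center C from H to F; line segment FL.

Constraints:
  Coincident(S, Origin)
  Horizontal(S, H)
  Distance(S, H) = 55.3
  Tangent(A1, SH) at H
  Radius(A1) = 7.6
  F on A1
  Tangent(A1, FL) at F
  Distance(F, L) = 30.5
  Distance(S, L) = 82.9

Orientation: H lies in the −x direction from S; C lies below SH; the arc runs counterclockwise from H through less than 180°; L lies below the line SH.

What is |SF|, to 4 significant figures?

61.98

S is at the origin; SH is horizontal with |SH| = 55.3 and H on the −x side, so H = (-55.30, 0.000). Tangency of A1 to SH means the radius CH is perpendicular to SH, so C = H + (0, -7.6) = (-55.30, -7.600). Since CF ⟂ FL (tangency), |CL| = √(7.6² + 30.5²) = 31.43 regardless of where F sits on A1. So L lies on both circle(S, 82.9) and circle(C, 31.43); the below-SH intersection is L = (-77.24, -30.11). F is the foot of the tangent from L: F = (-61.86, -3.769).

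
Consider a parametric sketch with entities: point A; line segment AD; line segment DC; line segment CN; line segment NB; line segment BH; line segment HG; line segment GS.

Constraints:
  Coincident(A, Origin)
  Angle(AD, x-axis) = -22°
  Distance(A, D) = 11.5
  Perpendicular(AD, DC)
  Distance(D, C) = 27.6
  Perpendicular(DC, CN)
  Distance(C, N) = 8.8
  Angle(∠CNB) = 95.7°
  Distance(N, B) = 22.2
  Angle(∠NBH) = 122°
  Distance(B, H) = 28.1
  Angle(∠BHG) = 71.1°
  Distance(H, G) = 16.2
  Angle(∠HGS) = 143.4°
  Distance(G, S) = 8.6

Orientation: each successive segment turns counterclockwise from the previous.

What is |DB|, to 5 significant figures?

12.307

A is at the origin; AD runs at -22.0° with length 11.5, so D = (10.663, -4.3080). The perpendicularity gives DC at right angles to AD, so DC runs at 68.000°; with |DC| = 27.6, C = (21.002, 21.282). DC ⟂ CN, so CN runs at 158.00°; with |CN| = 8.8, N = (12.843, 24.579). ∠CNB = 95.7° gives NB at -117.70° from the x-axis; with |NB| = 22.2, B = (2.5230, 4.9231). Then |DB| = |B − D| = 12.307.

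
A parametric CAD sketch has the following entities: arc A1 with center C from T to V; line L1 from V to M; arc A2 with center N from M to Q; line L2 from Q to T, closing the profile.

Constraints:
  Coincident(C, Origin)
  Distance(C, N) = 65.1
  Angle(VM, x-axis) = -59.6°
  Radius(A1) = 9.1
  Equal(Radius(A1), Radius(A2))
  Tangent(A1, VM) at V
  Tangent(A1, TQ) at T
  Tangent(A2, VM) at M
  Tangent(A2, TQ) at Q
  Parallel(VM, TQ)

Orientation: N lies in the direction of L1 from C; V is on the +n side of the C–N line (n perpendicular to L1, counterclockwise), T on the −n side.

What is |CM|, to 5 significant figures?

65.733

The slot axis is L1's direction at -59.6°, so u = (cos -59.6°, sin -59.6°) = (0.50603, -0.86251) and n = (−sin -59.6°, cos -59.6°) = (0.86251, 0.50603). C is at the origin and N lies 65.1 along u from C, so N = 65.1·u = (32.943, -56.150). Tangency of A1 to both parallel lines with radius 9.1 puts V and T at C ± 9.1·n: V = (7.8489, 4.6049), T = (-7.8489, -4.6049). Equal radii place M and Q the same way about N: M = N + 9.1·n = (40.792, -51.545), Q = N − 9.1·n = (25.094, -60.755). Then |CM| = |M − C| = 65.733.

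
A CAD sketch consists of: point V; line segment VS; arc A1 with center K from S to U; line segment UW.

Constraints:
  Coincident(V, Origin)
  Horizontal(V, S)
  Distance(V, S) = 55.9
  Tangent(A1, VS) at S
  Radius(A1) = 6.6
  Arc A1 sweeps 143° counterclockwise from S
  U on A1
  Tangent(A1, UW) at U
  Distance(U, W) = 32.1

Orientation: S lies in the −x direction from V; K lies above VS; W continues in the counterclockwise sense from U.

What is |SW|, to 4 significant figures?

37.98

V is at the origin; VS is horizontal with |VS| = 55.9 and S on the −x side, so S = (-55.90, 0.000). The tangent condition forces KS to be normal to VS, so K = S + (0, 6.6) = (-55.90, 6.600). On A1, S sits at bearing -90° from K; a 143° counterclockwise sweep puts U at bearing 53°, so U = K + 6.6·(cos 53°, sin 53°) = (-51.93, 11.87). Since A1 is tangent to UW there, KU ⟂ UW, so UW runs along (−sin 53°, cos 53°); with |UW| = 32.1, W = (-77.56, 31.19). Then |SW| = |W − S| = 37.98.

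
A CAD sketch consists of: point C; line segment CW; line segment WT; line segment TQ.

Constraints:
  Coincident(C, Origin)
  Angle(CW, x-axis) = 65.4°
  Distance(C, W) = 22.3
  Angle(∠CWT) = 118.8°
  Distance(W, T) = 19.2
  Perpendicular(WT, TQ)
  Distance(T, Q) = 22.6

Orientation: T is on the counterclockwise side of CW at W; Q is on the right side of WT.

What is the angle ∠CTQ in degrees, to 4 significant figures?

123.1°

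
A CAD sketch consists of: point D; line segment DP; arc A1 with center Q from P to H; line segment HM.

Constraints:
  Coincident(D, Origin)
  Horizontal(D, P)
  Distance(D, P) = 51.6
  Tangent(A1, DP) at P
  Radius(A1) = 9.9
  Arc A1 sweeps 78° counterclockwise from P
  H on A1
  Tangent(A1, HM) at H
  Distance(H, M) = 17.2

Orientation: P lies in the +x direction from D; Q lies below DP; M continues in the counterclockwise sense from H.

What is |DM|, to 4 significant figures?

45.59

D is at the origin; D and P share the same y with |DP| = 51.6 and P on the +x side, so P = (51.60, 0.000). The tangent condition forces QP to be normal to DP, so Q = P + (0, -9.9) = (51.60, -9.900). On A1, P sits at bearing 90° from Q; a 78° counterclockwise sweep puts H at bearing 168°, so H = Q + 9.9·(cos 168°, sin 168°) = (41.92, -7.842). The tangent condition forces QH to be normal to HM, so HM runs along (−sin 168°, cos 168°); with |HM| = 17.2, M = (38.34, -24.67). Then |DM| = |M − D| = 45.59.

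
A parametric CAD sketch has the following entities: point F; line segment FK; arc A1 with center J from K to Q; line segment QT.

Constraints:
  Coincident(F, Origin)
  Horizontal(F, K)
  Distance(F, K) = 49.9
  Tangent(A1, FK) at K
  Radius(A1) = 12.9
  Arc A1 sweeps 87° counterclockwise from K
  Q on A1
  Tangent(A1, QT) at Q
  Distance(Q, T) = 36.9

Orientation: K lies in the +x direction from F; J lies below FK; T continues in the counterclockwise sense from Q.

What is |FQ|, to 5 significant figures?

38.984

F is at the origin; FK is horizontal with |FK| = 49.9 and K on the +x side, so K = (49.900, 0.0000). A1 meets FK tangentially, so JK is at right angles to FK, so J = K + (0, -12.9) = (49.900, -12.900). On A1, K sits at bearing 90° from J; an 87° counterclockwise sweep puts Q at bearing 177°, so Q = J + 12.9·(cos 177°, sin 177°) = (37.018, -12.225). Then |FQ| = |Q − F| = 38.984.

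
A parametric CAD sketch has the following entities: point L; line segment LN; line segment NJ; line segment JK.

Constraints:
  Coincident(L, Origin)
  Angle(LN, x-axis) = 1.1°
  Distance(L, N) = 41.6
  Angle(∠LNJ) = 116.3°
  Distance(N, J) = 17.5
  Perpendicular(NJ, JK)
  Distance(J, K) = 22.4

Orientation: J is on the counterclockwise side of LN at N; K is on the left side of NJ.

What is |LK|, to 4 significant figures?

38.90

L is at the origin; LN runs at 1.1° with length 41.6, so N = 41.6·(cos 1.1°, sin 1.1°) = (41.59, 0.7986). ∠LNJ = 116.3°, so NJ runs at 1.1° + (180° − 116.3°) = 64.80° from the x-axis; with |NJ| = 17.5, J = N + 17.5·(cos 64.80°, sin 64.80°) = (49.04, 16.63). The perpendicularity gives JK at right angles to NJ; with |JK| = 22.4 on the left of NJ, K = J + 22.4·(-0.9048, 0.4258) = (28.78, 26.17). Then |LK| = |K − L| = 38.90.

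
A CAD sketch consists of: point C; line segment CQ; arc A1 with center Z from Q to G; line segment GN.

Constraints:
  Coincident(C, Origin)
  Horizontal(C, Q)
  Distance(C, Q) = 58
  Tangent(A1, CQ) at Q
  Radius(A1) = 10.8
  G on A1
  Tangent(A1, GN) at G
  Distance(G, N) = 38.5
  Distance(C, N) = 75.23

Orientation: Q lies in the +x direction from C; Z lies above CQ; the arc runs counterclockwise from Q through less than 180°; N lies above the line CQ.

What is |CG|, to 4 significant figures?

69.69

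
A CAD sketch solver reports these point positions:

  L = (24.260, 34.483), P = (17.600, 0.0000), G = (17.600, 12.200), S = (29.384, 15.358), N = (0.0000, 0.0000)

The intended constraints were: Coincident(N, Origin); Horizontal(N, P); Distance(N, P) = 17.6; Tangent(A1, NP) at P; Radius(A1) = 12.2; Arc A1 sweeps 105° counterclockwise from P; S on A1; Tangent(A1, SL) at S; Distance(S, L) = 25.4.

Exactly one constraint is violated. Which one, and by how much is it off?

Distance(S, L) = 25.4 — off by 5.60.

N = (0.00, 0.00) ✓; N.y = 0.00, P.y = 0.00 ✓; |NP| = 17.60 ✓; ∠(GP, PN) = 90.00° ✓; |GP| = 12.20 ✓; bearing(G→S) − bearing(G→P) = 105.0° ✓; |GS| = 12.20 ✓; ∠(GS, SL) = 90.00° ✓; |SL| = 19.80 ✗.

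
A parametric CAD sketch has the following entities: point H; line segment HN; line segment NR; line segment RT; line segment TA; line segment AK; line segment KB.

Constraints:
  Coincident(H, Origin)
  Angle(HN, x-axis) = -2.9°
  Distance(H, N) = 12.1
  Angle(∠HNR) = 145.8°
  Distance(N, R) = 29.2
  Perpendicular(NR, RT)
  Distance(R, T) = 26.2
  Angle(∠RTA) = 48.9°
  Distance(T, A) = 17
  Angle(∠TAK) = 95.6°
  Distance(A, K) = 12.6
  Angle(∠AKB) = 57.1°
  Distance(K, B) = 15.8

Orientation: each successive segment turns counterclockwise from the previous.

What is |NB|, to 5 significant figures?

35.358

H is at the origin; HN runs at -2.9° with length 12.1, so N = (12.085, -0.61217). ∠HNR = 145.8° gives NR at 31.300° from the x-axis; with |NR| = 29.2, R = (37.035, 14.558). NR is perpendicular to RT, so RT runs at 121.30°; with |RT| = 26.2, T = (23.423, 36.945). ∠RTA = 48.9° gives TA at -107.60° from the x-axis; with |TA| = 17.0, A = (18.283, 20.740). ∠TAK = 95.6° gives AK at -23.200° from the x-axis; with |AK| = 12.6, K = (29.864, 15.777). ∠AKB = 57.1° gives KB at 99.700° from the x-axis; with |KB| = 15.8, B = (27.202, 31.351). Then |NB| = |B − N| = 35.358.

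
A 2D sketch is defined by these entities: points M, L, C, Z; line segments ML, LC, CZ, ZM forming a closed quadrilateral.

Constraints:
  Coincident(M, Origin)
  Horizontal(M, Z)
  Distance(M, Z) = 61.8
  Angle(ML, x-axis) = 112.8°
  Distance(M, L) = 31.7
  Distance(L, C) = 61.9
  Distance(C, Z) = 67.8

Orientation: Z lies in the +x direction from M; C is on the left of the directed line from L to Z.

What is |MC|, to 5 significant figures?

74.835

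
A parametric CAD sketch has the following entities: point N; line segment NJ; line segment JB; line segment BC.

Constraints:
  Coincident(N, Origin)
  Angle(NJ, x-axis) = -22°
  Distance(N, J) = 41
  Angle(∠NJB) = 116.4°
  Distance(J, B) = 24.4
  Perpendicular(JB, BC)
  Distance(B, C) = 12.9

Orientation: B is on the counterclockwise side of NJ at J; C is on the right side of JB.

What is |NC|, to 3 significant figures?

65.4

∠NJB = 116.4°, so JB runs at -22.0° + (180° − 116.4°) = 41.6° from the x-axis; with |JB| = 24.4, B = J + 24.4·(cos 41.6°, sin 41.6°) = (56.3, 0.841). JB is perpendicular to BC; with |BC| = 12.9 on the right of JB, C = B + 12.9·(0.664, -0.748) = (64.8, -8.81). Then |NC| = |C − N| = 65.4.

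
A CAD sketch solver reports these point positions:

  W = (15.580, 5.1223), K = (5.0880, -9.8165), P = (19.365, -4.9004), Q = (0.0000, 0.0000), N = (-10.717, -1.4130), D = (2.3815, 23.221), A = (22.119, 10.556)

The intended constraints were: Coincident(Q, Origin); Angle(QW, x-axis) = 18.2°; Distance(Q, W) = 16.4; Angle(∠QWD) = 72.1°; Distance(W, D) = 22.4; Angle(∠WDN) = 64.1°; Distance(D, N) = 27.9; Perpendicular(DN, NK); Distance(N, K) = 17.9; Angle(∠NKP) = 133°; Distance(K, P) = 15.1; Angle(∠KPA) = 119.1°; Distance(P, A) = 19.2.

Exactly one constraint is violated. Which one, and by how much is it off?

Distance(P, A) = 19.2 — off by 3.50.

Q = (0.00, 0.00) ✓; QW at 18.20° ✓; |QW| = 16.40 ✓; ∠QWD = 72.10° ✓; |WD| = 22.40 ✓; ∠WDN = 64.10° ✓; |DN| = 27.90 ✓; ∠(DN, NK) = 90.00° ✓; |NK| = 17.90 ✓; ∠NKP = 133.0° ✓; |KP| = 15.10 ✓; ∠KPA = 119.1° ✓; |PA| = 15.70 ✗.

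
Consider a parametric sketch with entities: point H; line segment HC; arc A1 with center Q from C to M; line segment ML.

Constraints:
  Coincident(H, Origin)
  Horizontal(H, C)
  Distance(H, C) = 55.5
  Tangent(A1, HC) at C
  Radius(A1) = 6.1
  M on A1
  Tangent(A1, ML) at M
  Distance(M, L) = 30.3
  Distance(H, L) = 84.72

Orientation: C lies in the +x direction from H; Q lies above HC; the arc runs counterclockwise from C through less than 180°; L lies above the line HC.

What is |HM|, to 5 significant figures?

59.727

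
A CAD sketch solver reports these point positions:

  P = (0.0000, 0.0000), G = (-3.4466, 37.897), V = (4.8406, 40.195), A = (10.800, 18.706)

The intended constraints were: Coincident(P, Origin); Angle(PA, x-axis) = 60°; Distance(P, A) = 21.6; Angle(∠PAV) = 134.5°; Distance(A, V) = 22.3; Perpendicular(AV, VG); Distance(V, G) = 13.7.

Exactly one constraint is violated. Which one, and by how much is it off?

Distance(V, G) = 13.7 — off by 5.10.

P = (0.00, 0.00) ✓; PA at 60.00° ✓; |PA| = 21.60 ✓; ∠PAV = 134.5° ✓; |AV| = 22.30 ✓; ∠(AV, VG) = 90.00° ✓; |VG| = 8.600 ✗.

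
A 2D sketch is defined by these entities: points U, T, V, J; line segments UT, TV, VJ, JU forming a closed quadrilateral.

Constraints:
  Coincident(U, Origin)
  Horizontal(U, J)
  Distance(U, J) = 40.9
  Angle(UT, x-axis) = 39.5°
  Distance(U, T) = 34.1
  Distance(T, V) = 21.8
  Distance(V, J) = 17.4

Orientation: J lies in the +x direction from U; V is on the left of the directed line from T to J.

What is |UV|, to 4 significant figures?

50.07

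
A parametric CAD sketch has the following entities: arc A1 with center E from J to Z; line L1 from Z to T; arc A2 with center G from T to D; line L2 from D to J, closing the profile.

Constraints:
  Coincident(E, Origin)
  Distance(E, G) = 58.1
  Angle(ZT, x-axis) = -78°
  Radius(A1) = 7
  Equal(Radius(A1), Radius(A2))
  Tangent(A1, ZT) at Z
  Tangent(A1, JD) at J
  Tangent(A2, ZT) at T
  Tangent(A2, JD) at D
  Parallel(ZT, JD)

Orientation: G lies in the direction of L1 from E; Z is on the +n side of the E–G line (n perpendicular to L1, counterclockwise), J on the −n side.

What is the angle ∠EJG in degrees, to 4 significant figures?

83.13°

The slot axis is L1's direction at -78.0°, so u = (cos -78.0°, sin -78.0°) = (0.2079, -0.9781) and n = (−sin -78.0°, cos -78.0°) = (0.9781, 0.2079). E is at the origin and G lies 58.1 along u from E, so G = 58.1·u = (12.08, -56.83). Tangency of A1 to both parallel lines with radius 7.0 puts Z and J at E ± 7.0·n: Z = (6.847, 1.455), J = (-6.847, -1.455). Then cos ∠EJG = JE·JG / (|JE||JG|), giving 83.13°.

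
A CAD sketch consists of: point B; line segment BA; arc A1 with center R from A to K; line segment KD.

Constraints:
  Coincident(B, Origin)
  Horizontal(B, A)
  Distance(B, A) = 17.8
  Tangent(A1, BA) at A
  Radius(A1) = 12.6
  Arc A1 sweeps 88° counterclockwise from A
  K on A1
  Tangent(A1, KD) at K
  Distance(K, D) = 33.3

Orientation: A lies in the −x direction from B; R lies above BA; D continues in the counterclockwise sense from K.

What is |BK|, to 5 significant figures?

13.228

Since A1 is tangent to BA there, RA ⟂ BA, so R = A + (0, 12.6) = (-17.800, 12.600). On A1, A sits at bearing -90° from R; an 88° counterclockwise sweep puts K at bearing -2°, so K = R + 12.6·(cos -2°, sin -2°) = (-5.2077, 12.160). Then |BK| = |K − B| = 13.228.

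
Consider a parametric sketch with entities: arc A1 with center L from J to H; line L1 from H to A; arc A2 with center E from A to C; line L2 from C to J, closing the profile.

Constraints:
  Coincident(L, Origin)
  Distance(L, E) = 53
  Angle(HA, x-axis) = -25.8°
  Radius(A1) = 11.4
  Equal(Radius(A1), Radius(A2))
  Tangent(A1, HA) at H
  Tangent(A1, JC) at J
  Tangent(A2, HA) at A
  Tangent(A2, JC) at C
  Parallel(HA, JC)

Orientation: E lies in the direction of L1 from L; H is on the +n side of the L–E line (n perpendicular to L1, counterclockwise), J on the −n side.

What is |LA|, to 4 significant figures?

54.21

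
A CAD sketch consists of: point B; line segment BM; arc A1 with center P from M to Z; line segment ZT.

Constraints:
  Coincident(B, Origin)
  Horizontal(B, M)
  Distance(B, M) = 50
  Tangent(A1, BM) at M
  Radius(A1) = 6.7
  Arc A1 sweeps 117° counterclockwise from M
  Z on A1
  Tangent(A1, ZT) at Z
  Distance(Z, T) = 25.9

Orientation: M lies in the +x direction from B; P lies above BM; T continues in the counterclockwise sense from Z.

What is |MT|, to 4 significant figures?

33.33

B is at the origin; BM is horizontal with |BM| = 50.0 and M on the +x side, so M = (50.00, 0.000). The tangent condition forces PM to be normal to BM, so P = M + (0, 6.7) = (50.00, 6.700). On A1, M sits at bearing -90° from P; a 117° counterclockwise sweep puts Z at bearing 27°, so Z = P + 6.7·(cos 27°, sin 27°) = (55.97, 9.742). Tangency of A1 to ZT means the radius PZ is perpendicular to ZT, so ZT runs along (−sin 27°, cos 27°); with |ZT| = 25.9, T = (44.21, 32.82). Then |MT| = |T − M| = 33.33.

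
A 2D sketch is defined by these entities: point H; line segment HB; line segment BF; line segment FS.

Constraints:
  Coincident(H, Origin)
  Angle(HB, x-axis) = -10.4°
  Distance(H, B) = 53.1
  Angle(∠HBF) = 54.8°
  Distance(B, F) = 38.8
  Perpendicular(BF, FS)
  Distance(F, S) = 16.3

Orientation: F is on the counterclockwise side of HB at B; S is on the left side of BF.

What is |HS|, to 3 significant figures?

28.3

∠HBF = 54.8°, so BF runs at -10.4° + (180° − 54.8°) = 115° from the x-axis; with |BF| = 38.8, F = B + 38.8·(cos 115°, sin 115°) = (36.0, 25.6). BF ⟂ FS; with |FS| = 16.3 on the left of BF, S = F + 16.3·(-0.908, -0.419) = (21.2, 18.8). Then |HS| = |S − H| = 28.3.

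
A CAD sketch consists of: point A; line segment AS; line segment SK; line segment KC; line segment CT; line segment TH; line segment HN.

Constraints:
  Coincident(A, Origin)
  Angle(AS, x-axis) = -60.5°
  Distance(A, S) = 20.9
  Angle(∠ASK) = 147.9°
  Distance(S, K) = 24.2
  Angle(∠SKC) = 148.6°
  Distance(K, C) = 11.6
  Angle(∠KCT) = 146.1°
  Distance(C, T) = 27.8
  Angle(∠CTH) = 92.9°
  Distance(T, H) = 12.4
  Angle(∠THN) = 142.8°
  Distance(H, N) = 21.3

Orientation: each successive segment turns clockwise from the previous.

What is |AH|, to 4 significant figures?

58.50

A is at the origin; AS runs at -60.5° with length 20.9, so S = (10.29, -18.19). ∠ASK = 147.9° gives SK at -92.60° from the x-axis; with |SK| = 24.2, K = (9.194, -42.37). ∠SKC = 148.6° gives KC at -124.0° from the x-axis; with |KC| = 11.6, C = (2.707, -51.98). ∠KCT = 146.1° gives CT at -157.9° from the x-axis; with |CT| = 27.8, T = (-23.05, -62.44). ∠CTH = 92.9° gives TH at 115.0° from the x-axis; with |TH| = 12.4, H = (-28.29, -51.20). Then |AH| = |H − A| = 58.50.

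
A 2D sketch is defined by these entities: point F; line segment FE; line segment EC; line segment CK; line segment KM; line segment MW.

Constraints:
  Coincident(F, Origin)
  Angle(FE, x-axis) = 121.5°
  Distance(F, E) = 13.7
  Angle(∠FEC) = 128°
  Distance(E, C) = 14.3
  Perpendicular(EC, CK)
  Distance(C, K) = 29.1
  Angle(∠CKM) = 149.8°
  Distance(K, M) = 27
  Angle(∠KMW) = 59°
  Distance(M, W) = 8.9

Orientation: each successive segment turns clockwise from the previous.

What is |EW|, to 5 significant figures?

44.779

F is at the origin; FE runs at 121.5° with length 13.7, so E = (-7.1582, 11.681). ∠FEC = 128.0° gives EC at 69.500° from the x-axis; with |EC| = 14.3, C = (-2.1503, 25.076). The perpendicularity gives CK at right angles to EC, so CK runs at -20.500°; with |CK| = 29.1, K = (25.107, 14.885). ∠CKM = 149.8° gives KM at -50.700° from the x-axis; with |KM| = 27.0, M = (42.208, -6.0091). ∠KMW = 59.0° gives MW at -171.70° from the x-axis; with |MW| = 8.9, W = (33.401, -7.2939). Then |EW| = |W − E| = 44.779.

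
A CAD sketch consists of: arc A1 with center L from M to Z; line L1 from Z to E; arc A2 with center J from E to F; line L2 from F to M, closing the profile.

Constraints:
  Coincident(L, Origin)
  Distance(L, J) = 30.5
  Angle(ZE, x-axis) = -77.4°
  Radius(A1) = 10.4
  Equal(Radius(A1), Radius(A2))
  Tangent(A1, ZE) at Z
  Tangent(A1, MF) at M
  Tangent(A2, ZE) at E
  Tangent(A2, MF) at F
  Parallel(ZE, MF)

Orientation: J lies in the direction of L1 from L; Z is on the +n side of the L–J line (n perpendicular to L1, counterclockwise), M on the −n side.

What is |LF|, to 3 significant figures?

32.2

The slot axis is L1's direction at -77.4°, so u = (cos -77.4°, sin -77.4°) = (0.218, -0.976) and n = (−sin -77.4°, cos -77.4°) = (0.976, 0.218). L is at the origin and J lies 30.5 along u from L, so J = 30.5·u = (6.65, -29.8). Tangency of A1 to both parallel lines with radius 10.4 puts Z and M at L ± 10.4·n: Z = (10.1, 2.27), M = (-10.1, -2.27). Equal radii place E and F the same way about J: E = J + 10.4·n = (16.8, -27.5), F = J − 10.4·n = (-3.50, -32.0). Then |LF| = |F − L| = 32.2.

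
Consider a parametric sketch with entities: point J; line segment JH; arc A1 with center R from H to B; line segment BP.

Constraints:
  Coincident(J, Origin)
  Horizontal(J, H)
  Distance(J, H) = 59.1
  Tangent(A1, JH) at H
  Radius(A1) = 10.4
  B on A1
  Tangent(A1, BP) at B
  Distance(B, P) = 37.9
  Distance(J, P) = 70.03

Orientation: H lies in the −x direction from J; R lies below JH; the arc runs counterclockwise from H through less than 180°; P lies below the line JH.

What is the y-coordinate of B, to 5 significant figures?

-15.324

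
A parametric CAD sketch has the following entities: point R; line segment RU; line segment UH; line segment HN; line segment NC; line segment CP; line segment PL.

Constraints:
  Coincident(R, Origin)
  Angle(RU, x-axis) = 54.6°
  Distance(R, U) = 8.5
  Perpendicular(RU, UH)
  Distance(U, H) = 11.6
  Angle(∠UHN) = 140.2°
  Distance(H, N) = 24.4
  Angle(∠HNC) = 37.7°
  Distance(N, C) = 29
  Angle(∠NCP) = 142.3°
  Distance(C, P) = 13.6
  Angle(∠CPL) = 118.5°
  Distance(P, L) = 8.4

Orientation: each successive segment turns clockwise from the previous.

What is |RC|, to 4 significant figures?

6.208

R is at the origin; RU runs at 54.6° with length 8.5, so U = (4.924, 6.929). The perpendicularity gives UH at right angles to RU, so UH runs at -35.40°; with |UH| = 11.6, H = (14.38, 0.2089). ∠UHN = 140.2° gives HN at -75.20° from the x-axis; with |HN| = 24.4, N = (20.61, -23.38). ∠HNC = 37.7° gives NC at 142.5° from the x-axis; with |NC| = 29.0, C = (-2.395, -5.727). Then |RC| = |C − R| = 6.208.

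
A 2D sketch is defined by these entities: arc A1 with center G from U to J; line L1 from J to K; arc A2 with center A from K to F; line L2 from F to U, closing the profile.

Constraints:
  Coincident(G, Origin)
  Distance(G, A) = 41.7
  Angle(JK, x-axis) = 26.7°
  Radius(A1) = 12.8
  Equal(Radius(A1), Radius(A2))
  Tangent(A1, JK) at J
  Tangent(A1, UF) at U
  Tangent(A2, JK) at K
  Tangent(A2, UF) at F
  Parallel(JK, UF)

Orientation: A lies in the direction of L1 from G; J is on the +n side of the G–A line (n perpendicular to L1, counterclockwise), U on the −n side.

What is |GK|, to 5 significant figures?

43.620

The slot axis is L1's direction at 26.7°, so u = (cos 26.7°, sin 26.7°) = (0.89337, 0.44932) and n = (−sin 26.7°, cos 26.7°) = (-0.44932, 0.89337). G is at the origin and A lies 41.7 along u from G, so A = 41.7·u = (37.254, 18.737). Tangency of A1 to both parallel lines with radius 12.8 puts J and U at G ± 12.8·n: J = (-5.7513, 11.435), U = (5.7513, -11.435). Equal radii place K and F the same way about A: K = A + 12.8·n = (31.502, 30.172), F = A − 12.8·n = (43.005, 7.3014). Then |GK| = |K − G| = 43.620.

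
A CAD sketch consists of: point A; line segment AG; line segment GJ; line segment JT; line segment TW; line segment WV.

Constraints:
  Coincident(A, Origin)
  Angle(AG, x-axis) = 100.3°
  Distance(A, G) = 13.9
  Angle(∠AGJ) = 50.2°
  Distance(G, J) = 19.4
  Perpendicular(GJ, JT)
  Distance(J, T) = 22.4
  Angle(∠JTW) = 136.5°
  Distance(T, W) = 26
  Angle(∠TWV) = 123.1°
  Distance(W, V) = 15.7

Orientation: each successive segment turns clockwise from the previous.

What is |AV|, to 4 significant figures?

35.94

∠JTW = 136.5° gives TW at -163.0° from the x-axis; with |TW| = 26.0, W = (-21.49, -22.97). ∠TWV = 123.1° gives WV at 140.1° from the x-axis; with |WV| = 15.7, V = (-33.54, -12.90). Then |AV| = |V − A| = 35.94.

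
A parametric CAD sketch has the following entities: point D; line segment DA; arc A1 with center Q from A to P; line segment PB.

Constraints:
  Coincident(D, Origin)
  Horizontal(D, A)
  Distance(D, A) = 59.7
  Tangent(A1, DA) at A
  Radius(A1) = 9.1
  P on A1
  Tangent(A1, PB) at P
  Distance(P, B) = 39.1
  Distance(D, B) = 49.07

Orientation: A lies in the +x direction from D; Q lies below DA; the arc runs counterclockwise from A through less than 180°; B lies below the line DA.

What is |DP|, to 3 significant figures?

52.1

Checks: |QP| = 9.100 ✓; ∠(QP, PB) = 90.00° ✓; |PB| = 39.10 ✓; |DB| = 49.07 ✓.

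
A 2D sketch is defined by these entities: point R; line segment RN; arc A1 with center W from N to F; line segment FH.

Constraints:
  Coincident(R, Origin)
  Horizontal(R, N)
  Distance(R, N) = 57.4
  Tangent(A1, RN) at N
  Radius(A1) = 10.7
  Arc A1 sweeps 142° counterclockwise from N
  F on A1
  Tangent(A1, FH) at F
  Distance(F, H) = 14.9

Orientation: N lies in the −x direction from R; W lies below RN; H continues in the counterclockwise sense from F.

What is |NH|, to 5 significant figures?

28.770

R is at the origin; RN is horizontal with |RN| = 57.4 and N on the −x side, so N = (-57.400, 0.0000). Since A1 is tangent to RN there, WN ⟂ RN, so W = N + (0, -10.7) = (-57.400, -10.700). On A1, N sits at bearing 90° from W; a 142° counterclockwise sweep puts F at bearing 232°, so F = W + 10.7·(cos 232°, sin 232°) = (-63.988, -19.132). The tangent condition forces WF to be normal to FH, so FH runs along (−sin 232°, cos 232°); with |FH| = 14.9, H = (-52.246, -28.305). Then |NH| = |H − N| = 28.770.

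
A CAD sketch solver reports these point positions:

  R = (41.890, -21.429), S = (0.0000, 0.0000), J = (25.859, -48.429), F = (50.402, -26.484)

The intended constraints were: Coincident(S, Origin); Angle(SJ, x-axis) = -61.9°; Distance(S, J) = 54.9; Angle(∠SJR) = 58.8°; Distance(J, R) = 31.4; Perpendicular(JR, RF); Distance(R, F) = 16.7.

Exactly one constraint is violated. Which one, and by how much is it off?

Distance(R, F) = 16.7 — off by 6.80.

S = (0.00, 0.00) ✓; SJ at -61.90° ✓; |SJ| = 54.90 ✓; ∠SJR = 58.80° ✓; |JR| = 31.40 ✓; ∠(JR, RF) = 90.01° ✓; |RF| = 9.900 ✗.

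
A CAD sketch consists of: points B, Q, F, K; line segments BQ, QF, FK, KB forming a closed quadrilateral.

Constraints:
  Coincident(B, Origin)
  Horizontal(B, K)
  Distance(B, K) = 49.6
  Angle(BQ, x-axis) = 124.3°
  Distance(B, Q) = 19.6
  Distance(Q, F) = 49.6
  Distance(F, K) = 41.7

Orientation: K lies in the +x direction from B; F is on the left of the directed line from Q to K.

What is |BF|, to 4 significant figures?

50.83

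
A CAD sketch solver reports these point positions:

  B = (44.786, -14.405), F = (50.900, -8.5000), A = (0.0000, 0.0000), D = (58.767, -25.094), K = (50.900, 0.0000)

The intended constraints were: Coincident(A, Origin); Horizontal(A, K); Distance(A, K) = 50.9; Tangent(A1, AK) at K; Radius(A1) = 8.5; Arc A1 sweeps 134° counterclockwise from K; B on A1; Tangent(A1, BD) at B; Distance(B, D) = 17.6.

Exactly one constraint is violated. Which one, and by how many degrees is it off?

Tangent(A1, BD) at B — off by 8.60°.

A = (0.00, 0.00) ✓; A.y = 0.00, K.y = 0.00 ✓; |AK| = 50.90 ✓; ∠(FK, KA) = 90.00° ✓; |FK| = 8.500 ✓; bearing(F→B) − bearing(F→K) = 134.0° ✓; |FB| = 8.500 ✓; ∠(FB, BD) = 81.40° ✗; |BD| = 17.60 ✓.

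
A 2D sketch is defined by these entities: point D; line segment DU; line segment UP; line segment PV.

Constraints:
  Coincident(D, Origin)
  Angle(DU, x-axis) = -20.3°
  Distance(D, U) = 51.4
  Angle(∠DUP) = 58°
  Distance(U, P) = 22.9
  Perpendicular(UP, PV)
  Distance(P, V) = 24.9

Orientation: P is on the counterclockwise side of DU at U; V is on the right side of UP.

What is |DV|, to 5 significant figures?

68.627

D is at the origin; DU runs at -20.3° with length 51.4, so U = 51.4·(cos -20.3°, sin -20.3°) = (48.207, -17.832). ∠DUP = 58.0°, so UP runs at -20.3° + (180° − 58.0°) = 101.70° from the x-axis; with |UP| = 22.9, P = U + 22.9·(cos 101.70°, sin 101.70°) = (43.564, 4.5917). UP is perpendicular to PV; with |PV| = 24.9 on the right of UP, V = P + 24.9·(0.97922, 0.20279) = (67.946, 9.6411). Then |DV| = |V − D| = 68.627.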